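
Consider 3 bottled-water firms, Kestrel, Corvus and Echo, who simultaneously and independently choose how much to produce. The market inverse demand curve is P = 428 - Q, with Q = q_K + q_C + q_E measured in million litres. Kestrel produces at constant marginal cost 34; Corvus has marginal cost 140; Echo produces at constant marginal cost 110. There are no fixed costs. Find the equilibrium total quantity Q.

250

Kestrel's profit: π_K = (428 - Q)q_K - (34q_K). Setting ∂π_K/∂q_K = 0: 394 - 2q_K - (q_C + q_E) = 0.
Corvus's profit: π_C = (428 - Q)q_C - (140q_C). Setting ∂π_C/∂q_C = 0: 288 - 2q_C - (q_K + q_E) = 0.
Echo's first-order condition: 318 - 2q_E - (q_K + q_C) = 0.
Summing all 3 equations gives 1000 − 4Q = 0, hence Q = 250.
Back-substituting: q_K = (394 − 250) = 144, q_C = (288 − 250) = 38, q_E = (318 − 250) = 68.
Total output Q = 144 + 38 + 68 = 250.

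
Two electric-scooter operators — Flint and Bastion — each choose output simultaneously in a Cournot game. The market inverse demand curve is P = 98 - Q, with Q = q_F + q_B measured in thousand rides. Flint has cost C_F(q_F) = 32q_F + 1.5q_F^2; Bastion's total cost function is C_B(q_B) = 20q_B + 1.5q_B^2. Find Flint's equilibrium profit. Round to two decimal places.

275.63

Flint's profit: π_F = (98 - Q)q_F - (32q_F + (3/2)q_F²). Setting ∂π_F/∂q_F = 0: 66 - 5q_F - (q_B) = 0.
Bastion's first-order condition: 78 - 5q_B - (q_F) = 0.
Rearranging gives the reaction functions q_F = (66 - q_B)/5 and q_B = (78 - q_F)/5.
Solving the pair: q_F = 21/2, q_B = 27/2.
Price P = 98 - 24 = 74.
Flint's profit: 74·(21/2) - 32·(21/2) - (3/2)(21/2)² = 275.6250.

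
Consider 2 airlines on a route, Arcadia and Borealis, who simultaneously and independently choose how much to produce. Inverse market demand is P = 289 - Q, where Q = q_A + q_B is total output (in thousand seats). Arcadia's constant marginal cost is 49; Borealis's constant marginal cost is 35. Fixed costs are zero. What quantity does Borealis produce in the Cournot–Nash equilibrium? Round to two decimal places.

89.33

Arcadia's profit: π_A = (289 - Q)q_A - (49q_A). Setting ∂π_A/∂q_A = 0: 240 - 2q_A - (q_B) = 0.
Borealis's first-order condition: 254 - 2q_B - (q_A) = 0.
So q_A = (240 - q_B)/2 and q_B = (254 - q_A)/2.
Solving the pair: q_A = 226/3, q_B = 268/3.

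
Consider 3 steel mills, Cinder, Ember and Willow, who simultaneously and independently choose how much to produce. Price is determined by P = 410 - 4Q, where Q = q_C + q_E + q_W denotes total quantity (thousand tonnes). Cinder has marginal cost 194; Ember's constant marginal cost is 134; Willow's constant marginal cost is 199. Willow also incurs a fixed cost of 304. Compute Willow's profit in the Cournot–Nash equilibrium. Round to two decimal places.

6.64

Cinder's profit: π_C = (410 - 4Q)q_C - (194q_C). Setting ∂π_C/∂q_C = 0: 216 - 8q_C - 4(q_E + q_W) = 0.
Ember's first-order condition: 276 - 8q_E - 4(q_C + q_W) = 0.
Willow's profit: π_W = (410 - 4Q)q_W - (199q_W). Setting ∂π_W/∂q_W = 0: 211 - 8q_W - 4(q_C + q_E) = 0.
Summing all 3 equations gives 703 − 16Q = 0, hence Q = 703/16.
Back-substituting: q_C = (216 − 703/4)/4 = 161/16, q_E = (276 − 703/4)/4 = 401/16, q_W = (211 − 703/4)/4 = 141/16.
Price P = 410 - 4·(703/16) = 937/4.
Willow's profit: (937/4 - 199)·(141/16) - 304 = 425/64.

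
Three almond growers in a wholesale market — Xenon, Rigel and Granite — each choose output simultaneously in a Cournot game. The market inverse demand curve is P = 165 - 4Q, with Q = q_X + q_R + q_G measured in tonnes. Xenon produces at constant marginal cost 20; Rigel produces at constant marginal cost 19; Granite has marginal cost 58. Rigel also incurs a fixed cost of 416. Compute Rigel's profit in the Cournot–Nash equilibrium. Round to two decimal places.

Xenon's profit: π_X = (165 - 4Q)q_X - (20q_X). Setting ∂π_X/∂q_X = 0: 145 - 8q_X - 4(q_R + q_G) = 0.
Rigel's first-order condition: 146 - 8q_R - 4(q_X + q_G) = 0.
Granite's first-order condition: 107 - 8q_G - 4(q_X + q_R) = 0.
Summing all 3 equations gives 398 − 16Q = 0, hence Q = 199/8.
Back-substituting: q_X = (145 − 199/2)/4 = 91/8, q_R = (146 − 199/2)/4 = 93/8, q_G = (107 − 199/2)/4 = 15/8.
Price P = 165 - 4·(199/8) = 131/2.
Rigel's profit: (131/2 - 19)·(93/8) - 416 = 1993/16.

124.56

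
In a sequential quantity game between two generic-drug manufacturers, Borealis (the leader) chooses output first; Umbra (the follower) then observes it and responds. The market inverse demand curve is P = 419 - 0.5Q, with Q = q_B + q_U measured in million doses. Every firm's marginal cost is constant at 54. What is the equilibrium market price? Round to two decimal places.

Solve by backward induction. Given q_B, the follower Umbra maximises π_U = (419 - (1/2)q_B - (1/2)q_U)q_U - 54q_U.
Follower FOC: 365 - (1/2)q_B - q_U = 0, so q_U(q_B) = (365 - (1/2)q_B).
Borealis substitutes q_U(q_B) into its own profit: π_B = q_B(419 - (1/2)q_B - (365 - (1/2)q_B)/2) - 54q_B = (473/2 - (1/4)q_B)q_B - 54q_B.
Maximising: ∂π_B/∂q_B = 365/2 - (1/2)q_B = 0, giving q_B = 365.
Then q_U = (365 - (1/2)·365) = 365/2.
Total output Q = 1095/2, so price P = 419 - (1/2)·(1095/2) = 581/4.

145.25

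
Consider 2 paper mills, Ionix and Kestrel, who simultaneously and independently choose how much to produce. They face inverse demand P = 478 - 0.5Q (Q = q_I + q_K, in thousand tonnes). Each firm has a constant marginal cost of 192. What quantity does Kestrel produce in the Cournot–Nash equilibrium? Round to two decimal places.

190.67

Each firm earns π_i = (478 - 0.5Q)q_i - 192q_i.
First-order condition (treating rivals' output as given): 286 - q_i - (1/2)q_j = 0.
With identical firms every q_j equals q_i, so q_j = q_i and 286 = (3/2)q_i, giving q_i = 572/3.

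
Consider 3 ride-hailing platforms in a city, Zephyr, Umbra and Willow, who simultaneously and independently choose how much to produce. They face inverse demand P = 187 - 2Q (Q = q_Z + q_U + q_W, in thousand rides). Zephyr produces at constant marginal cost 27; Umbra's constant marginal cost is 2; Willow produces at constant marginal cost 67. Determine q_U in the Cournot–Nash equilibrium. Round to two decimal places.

Zephyr's profit: π_Z = (187 - 2Q)q_Z - (27q_Z). Setting ∂π_Z/∂q_Z = 0: 160 - 4q_Z - 2(q_U + q_W) = 0.
Umbra's first-order condition: 185 - 4q_U - 2(q_Z + q_W) = 0.
Willow's profit: π_W = (187 - 2Q)q_W - (67q_W). Setting ∂π_W/∂q_W = 0: 120 - 4q_W - 2(q_Z + q_U) = 0.
Summing all 3 equations gives 465 − 8Q = 0, hence Q = 465/8.
Back-substituting: q_Z = (160 − 465/4)/2 = 175/8, q_U = (185 − 465/4)/2 = 275/8, q_W = (120 − 465/4)/2 = 15/8.

34.38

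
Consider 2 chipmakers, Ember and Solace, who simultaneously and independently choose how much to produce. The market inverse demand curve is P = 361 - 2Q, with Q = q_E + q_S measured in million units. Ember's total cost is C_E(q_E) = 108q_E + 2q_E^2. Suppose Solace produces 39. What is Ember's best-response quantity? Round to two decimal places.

With the rival's output fixed at 39, Ember's profit is π_E = (361 - 2·39 - 2q_E)q_E - (108q_E + 2q_E²) = (283 - 2q_E)q_E - (108q_E + 2q_E²).
∂π_E/∂q_E = 175 - 8q_E = 0, so q_E = 175/8.

21.88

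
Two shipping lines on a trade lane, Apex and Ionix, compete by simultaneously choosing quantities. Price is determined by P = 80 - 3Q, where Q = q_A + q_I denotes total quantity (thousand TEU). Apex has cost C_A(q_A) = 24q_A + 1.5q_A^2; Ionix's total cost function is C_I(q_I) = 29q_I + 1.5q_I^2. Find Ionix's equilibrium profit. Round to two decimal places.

Apex's profit: π_A = (80 - 3Q)q_A - (24q_A + (3/2)q_A²). Setting ∂π_A/∂q_A = 0: 56 - 9q_A - 3(q_I) = 0.
Ionix's first-order condition: 51 - 9q_I - 3(q_A) = 0.
So q_A = (56 - 3q_I)/9 and q_I = (51 - 3q_A)/9.
Substituting one into the other gives q_A = 39/8 and q_I = 97/24.
Price P = 80 - 3·(107/12) = 213/4.
Ionix's profit: (213/4)·(97/24) - 29·(97/24) - (3/2)(97/24)² = 73.5078.

73.51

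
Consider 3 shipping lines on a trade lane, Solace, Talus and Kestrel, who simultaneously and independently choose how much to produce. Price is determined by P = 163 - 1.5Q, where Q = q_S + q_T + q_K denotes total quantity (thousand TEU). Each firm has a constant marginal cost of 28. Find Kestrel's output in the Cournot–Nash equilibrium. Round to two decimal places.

A representative firm's profit is π_i = q_i(163 - 1.5Q) - 28q_i.
First-order condition (treating rivals' output as given): 135 - 3q_i - (3/2)·Σ_{j≠i} q_j = 0.
With identical firms every q_j equals q_i, so Σ_{j≠i} q_j = 2q_i and 135 = 6q_i, giving q_i = 45/2.

22.50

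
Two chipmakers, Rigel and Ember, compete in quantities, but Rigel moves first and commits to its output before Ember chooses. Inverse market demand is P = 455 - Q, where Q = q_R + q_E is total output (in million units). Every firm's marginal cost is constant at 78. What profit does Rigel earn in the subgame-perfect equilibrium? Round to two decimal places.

Solve by backward induction. Given q_R, the follower Ember maximises π_E = (455 - q_R - q_E)q_E - 78q_E.
Follower FOC: 377 - q_R - 2q_E = 0, so q_E(q_R) = (377 - q_R)/2.
Rigel substitutes q_E(q_R) into its own profit: π_R = q_R(455 - q_R - (377 - q_R)/2) - 78q_R = (533/2 - (1/2)q_R)q_R - 78q_R.
Leader FOC: 377/2 - q_R = 0, so q_R = 377/2.
Then q_E = (377 - 377/2)/2 = 377/4.
Price P = 455 - 1131/4 = 689/4.
Rigel's profit: (689/4 - 78)·(377/2) = 17766.1250.

17766.13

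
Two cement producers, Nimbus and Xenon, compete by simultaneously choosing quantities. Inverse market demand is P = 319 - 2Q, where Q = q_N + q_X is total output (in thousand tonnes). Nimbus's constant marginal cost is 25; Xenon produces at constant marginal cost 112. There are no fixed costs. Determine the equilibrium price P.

Nimbus's profit: π_N = (319 - 2Q)q_N - (25q_N). Setting ∂π_N/∂q_N = 0: 294 - 4q_N - 2(q_X) = 0.
Xenon's first-order condition: 207 - 4q_X - 2(q_N) = 0.
So q_N = (294 - 2q_X)/4 and q_X = (207 - 2q_N)/4.
Solving the pair: q_N = 127/2, q_X = 20.
Total output Q = 167/2, so price P = 319 - 2·(167/2) = 152.

152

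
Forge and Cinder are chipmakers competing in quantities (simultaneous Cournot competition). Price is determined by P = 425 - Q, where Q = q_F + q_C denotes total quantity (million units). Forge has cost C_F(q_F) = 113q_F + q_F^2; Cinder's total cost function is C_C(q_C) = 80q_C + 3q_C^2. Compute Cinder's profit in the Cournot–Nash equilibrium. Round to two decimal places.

Forge's profit: π_F = (425 - Q)q_F - (113q_F + q_F²). Setting ∂π_F/∂q_F = 0: 312 - 4q_F - (q_C) = 0.
Cinder's first-order condition: 345 - 8q_C - (q_F) = 0.
Rearranging gives the reaction functions q_F = (312 - q_C)/4 and q_C = (345 - q_F)/8.
Solving the pair: q_F = 69.3871, q_C = 1068/31.
Price P = 425 - 103.8387 = 321.1613.
Cinder's profit: 321.1613·(1068/31) - 80·(1068/31) - 3(1068/31)² = 4747.6545.

4747.65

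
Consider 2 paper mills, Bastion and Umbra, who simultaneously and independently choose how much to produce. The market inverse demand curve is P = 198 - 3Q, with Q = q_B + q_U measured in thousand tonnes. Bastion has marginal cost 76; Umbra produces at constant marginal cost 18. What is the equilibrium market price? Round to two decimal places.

97.33

Bastion's profit: π_B = (198 - 3Q)q_B - (76q_B). Setting ∂π_B/∂q_B = 0: 122 - 6q_B - 3(q_U) = 0.
Umbra's first-order condition: 180 - 6q_U - 3(q_B) = 0.
Best responses: q_B = (122 - 3q_U)/6, q_U = (180 - 3q_B)/6.
Substituting one into the other gives q_B = 64/9 and q_U = 238/9.
Total output Q = 302/9, so price P = 198 - 3·(302/9) = 292/3.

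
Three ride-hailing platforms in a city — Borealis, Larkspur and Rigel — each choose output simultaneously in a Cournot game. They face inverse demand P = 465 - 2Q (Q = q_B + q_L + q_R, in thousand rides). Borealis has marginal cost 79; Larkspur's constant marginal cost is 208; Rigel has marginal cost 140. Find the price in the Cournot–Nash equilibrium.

223

Borealis's profit: π_B = (465 - 2Q)q_B - (79q_B). Setting ∂π_B/∂q_B = 0: 386 - 4q_B - 2(q_L + q_R) = 0.
Larkspur's profit: π_L = (465 - 2Q)q_L - (208q_L). Setting ∂π_L/∂q_L = 0: 257 - 4q_L - 2(q_B + q_R) = 0.
Rigel's profit: π_R = (465 - 2Q)q_R - (140q_R). Setting ∂π_R/∂q_R = 0: 325 - 4q_R - 2(q_B + q_L) = 0.
Summing all 3 equations gives 968 − 8Q = 0, hence Q = 121.
Back-substituting: q_B = (386 − 242)/2 = 72, q_L = (257 − 242)/2 = 15/2, q_R = (325 − 242)/2 = 83/2.
Total output Q = 121, so price P = 465 - 2·121 = 223.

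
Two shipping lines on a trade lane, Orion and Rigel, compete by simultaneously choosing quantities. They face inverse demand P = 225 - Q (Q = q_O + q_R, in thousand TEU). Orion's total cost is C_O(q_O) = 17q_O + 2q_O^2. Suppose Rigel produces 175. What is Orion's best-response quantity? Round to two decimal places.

5.50

With the rival's output fixed at 175, Orion's profit is π_O = (225 - 175 - q_O)q_O - (17q_O + 2q_O²) = (50 - q_O)q_O - (17q_O + 2q_O²).
∂π_O/∂q_O = 33 - 6q_O = 0, so q_O = 11/2.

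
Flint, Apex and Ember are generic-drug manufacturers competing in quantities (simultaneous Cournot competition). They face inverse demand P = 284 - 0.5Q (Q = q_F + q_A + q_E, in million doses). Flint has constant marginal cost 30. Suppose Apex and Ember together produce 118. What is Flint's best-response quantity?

195

With rivals' combined output fixed at 118, Flint's profit is π_F = (284 - (1/2)·118 - (1/2)q_F)q_F - (30q_F) = (225 - (1/2)q_F)q_F - (30q_F).
∂π_F/∂q_F = 195 - q_F = 0, so q_F = 195.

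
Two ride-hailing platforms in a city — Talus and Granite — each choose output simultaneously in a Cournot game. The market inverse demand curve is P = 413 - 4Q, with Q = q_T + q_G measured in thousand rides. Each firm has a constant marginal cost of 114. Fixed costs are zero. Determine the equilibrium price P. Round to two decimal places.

213.67

Each firm earns π_i = (413 - 4Q)q_i - 114q_i.
Setting ∂π_i/∂q_i = 0 with rivals' quantities fixed: 299 - 8q_i - 4q_j = 0.
With identical firms every q_j equals q_i, so q_j = q_i and 299 = 12q_i, giving q_i = 299/12.
Total output Q = 299/6, so price P = 413 - 4·(299/6) = 641/3.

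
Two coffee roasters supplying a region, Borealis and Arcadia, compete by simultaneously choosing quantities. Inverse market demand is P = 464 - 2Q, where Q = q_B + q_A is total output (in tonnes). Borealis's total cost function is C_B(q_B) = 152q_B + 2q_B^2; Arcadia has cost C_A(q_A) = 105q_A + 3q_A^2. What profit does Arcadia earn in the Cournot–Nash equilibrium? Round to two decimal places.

4374.57

Borealis's profit: π_B = (464 - 2Q)q_B - (152q_B + 2q_B²). Setting ∂π_B/∂q_B = 0: 312 - 8q_B - 2(q_A) = 0.
Arcadia's first-order condition: 359 - 10q_A - 2(q_B) = 0.
Best responses: q_B = (312 - 2q_A)/8, q_A = (359 - 2q_B)/10.
Solving the pair: q_B = 1201/38, q_A = 562/19.
Price P = 464 - 2·61.1842 = 341.6316.
Arcadia's profit: 341.6316·(562/19) - 105·(562/19) - 3(562/19)² = 4374.5706.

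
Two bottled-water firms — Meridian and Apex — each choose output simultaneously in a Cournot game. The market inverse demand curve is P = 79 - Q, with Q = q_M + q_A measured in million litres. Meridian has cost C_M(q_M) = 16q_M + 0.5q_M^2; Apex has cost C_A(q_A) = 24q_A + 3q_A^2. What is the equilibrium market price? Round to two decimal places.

Meridian's profit: π_M = (79 - Q)q_M - (16q_M + (1/2)q_M²). Setting ∂π_M/∂q_M = 0: 63 - 3q_M - (q_A) = 0.
Apex's profit: π_A = (79 - Q)q_A - (24q_A + 3q_A²). Setting ∂π_A/∂q_A = 0: 55 - 8q_A - (q_M) = 0.
So q_M = (63 - q_A)/3 and q_A = (55 - q_M)/8.
Solving the pair: q_M = 449/23, q_A = 102/23.
Total output Q = 551/23, so price P = 79 - 551/23 = 1266/23.

55.04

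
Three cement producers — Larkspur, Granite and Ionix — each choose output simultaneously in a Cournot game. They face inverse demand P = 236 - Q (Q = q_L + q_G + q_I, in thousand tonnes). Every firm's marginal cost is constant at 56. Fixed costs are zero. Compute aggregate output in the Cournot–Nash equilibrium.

A representative firm's profit is π_i = q_i(236 - Q) - 56q_i.
Setting ∂π_i/∂q_i = 0 with rivals' quantities fixed: 180 - 2q_i - Σ_{j≠i} q_j = 0.
By symmetry each firm produces the same amount; substituting Σ_{j≠i} q_j = 2q_i yields q_i = 180/4 = 45.
Total output Q = 45 + 45 + 45 = 135.

135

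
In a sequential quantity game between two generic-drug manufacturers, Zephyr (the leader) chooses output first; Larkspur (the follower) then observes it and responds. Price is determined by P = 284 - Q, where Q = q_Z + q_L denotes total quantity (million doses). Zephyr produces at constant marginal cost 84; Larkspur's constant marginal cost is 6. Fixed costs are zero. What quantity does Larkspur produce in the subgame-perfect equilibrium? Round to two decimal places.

The follower Larkspur best-responds to any q_Z: π_L = (284 - Q)q_L - 6q_L.
Follower FOC: 278 - q_Z - 2q_L = 0, so q_L(q_Z) = (278 - q_Z)/2.
Zephyr substitutes q_L(q_Z) into its own profit: π_Z = q_Z(284 - q_Z - (278 - q_Z)/2) - 84q_Z = (145 - (1/2)q_Z)q_Z - 84q_Z.
The leader's first-order condition 61 - q_Z = 0 yields q_Z = 61.
Then q_L = (278 - 61)/2 = 217/2.

108.50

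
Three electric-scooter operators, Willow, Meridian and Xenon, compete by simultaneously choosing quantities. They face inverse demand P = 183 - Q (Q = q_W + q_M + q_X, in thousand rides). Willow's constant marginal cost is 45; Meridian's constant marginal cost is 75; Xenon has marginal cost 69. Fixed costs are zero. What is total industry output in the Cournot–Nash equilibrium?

90

Willow's profit: π_W = (183 - Q)q_W - (45q_W). Setting ∂π_W/∂q_W = 0: 138 - 2q_W - (q_M + q_X) = 0.
Meridian's first-order condition: 108 - 2q_M - (q_W + q_X) = 0.
Xenon's first-order condition: 114 - 2q_X - (q_W + q_M) = 0.
Adding the 3 conditions: 360 − 2Q − 2Q = 0, i.e. Q = 90.
Back-substituting: q_W = (138 − 90) = 48, q_M = (108 − 90) = 18, q_X = (114 − 90) = 24.
Total output Q = 48 + 18 + 24 = 90.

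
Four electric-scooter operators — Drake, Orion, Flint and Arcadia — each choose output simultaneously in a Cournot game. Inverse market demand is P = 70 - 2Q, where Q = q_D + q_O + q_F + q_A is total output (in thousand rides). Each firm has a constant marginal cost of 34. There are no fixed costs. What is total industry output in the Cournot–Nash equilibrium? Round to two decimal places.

14.40

A representative firm's profit is π_i = q_i(70 - 2Q) - 34q_i.
First-order condition (treating rivals' output as given): 36 - 4q_i - 2·Σ_{j≠i} q_j = 0.
With identical firms every q_j equals q_i, so Σ_{j≠i} q_j = 3q_i and 36 = 10q_i, giving q_i = 18/5.
Total output Q = 18/5 + 18/5 + 18/5 + 18/5 = 72/5.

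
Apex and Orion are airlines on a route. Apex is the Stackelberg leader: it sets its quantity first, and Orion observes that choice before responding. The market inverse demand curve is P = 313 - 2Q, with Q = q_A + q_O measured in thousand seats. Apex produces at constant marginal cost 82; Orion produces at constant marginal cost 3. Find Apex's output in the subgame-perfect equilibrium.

Solve by backward induction. Given q_A, the follower Orion maximises π_O = (313 - 2q_A - 2q_O)q_O - 3q_O.
∂π_O/∂q_O = 310 - 2q_A - 4q_O = 0 gives the reaction function q_O = (310 - 2q_A)/4.
Apex substitutes q_O(q_A) into its own profit: π_A = q_A(313 - 2q_A - (310 - 2q_A)/2) - 82q_A = (158 - q_A)q_A - 82q_A.
Leader FOC: 76 - 2q_A = 0, so q_A = 38.
Then q_O = (310 - 2·38)/4 = 117/2.

38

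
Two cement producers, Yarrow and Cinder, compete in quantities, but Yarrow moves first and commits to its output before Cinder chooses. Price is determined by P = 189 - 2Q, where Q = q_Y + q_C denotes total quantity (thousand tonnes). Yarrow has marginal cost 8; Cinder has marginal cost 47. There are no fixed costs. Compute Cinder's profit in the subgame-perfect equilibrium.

The follower Cinder best-responds to any q_Y: π_C = (189 - 2Q)q_C - 47q_C.
∂π_C/∂q_C = 142 - 2q_Y - 4q_C = 0 gives the reaction function q_C = (142 - 2q_Y)/4.
The leader anticipates this reaction. Substituting into P = 189 - 2Q gives P = 118 - q_Y, so π_Y = (118 - q_Y)q_Y - 8q_Y.
Maximising: ∂π_Y/∂q_Y = 110 - 2q_Y = 0, giving q_Y = 55.
Then q_C = (142 - 2·55)/4 = 8.
Price P = 189 - 2·63 = 63.
Cinder's profit: (63 - 47)·8 = 128.

128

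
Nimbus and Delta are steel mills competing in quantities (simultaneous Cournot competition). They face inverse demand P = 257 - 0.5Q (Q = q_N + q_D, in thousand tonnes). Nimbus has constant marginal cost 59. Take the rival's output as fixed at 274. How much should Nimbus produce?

61

With the rival's output fixed at 274, Nimbus's profit is π_N = (257 - (1/2)·274 - (1/2)q_N)q_N - (59q_N) = (120 - (1/2)q_N)q_N - (59q_N).
∂π_N/∂q_N = 61 - q_N = 0, so q_N = 61.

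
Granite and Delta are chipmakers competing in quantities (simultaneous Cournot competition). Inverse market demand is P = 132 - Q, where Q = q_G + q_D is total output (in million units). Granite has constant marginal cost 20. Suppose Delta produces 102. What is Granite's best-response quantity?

5

With the rival's output fixed at 102, Granite's profit is π_G = (132 - 102 - q_G)q_G - (20q_G) = (30 - q_G)q_G - (20q_G).
∂π_G/∂q_G = 10 - 2q_G = 0, so q_G = 5.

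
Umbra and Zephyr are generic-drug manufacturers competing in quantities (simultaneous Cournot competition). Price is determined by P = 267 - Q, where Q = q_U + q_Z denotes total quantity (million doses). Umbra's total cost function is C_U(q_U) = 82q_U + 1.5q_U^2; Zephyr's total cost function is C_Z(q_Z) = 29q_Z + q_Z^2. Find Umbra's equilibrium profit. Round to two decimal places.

Umbra's profit: π_U = (267 - Q)q_U - (82q_U + (3/2)q_U²). Setting ∂π_U/∂q_U = 0: 185 - 5q_U - (q_Z) = 0.
Zephyr's first-order condition: 238 - 4q_Z - (q_U) = 0.
So q_U = (185 - q_Z)/5 and q_Z = (238 - q_U)/4.
Substituting one into the other gives q_U = 502/19 and q_Z = 1005/19.
Price P = 267 - 1507/19 = 187.6842.
Umbra's profit: 187.6842·(502/19) - 82·(502/19) - (3/2)(502/19)² = 1745.1801.

1745.18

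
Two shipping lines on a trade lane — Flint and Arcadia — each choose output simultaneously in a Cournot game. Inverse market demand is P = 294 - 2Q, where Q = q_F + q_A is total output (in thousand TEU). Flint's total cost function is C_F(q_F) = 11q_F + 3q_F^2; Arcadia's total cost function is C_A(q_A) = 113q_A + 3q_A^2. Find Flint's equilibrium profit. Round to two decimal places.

3304.59

Flint's profit: π_F = (294 - 2Q)q_F - (11q_F + 3q_F²). Setting ∂π_F/∂q_F = 0: 283 - 10q_F - 2(q_A) = 0.
Arcadia's first-order condition: 181 - 10q_A - 2(q_F) = 0.
Rearranging gives the reaction functions q_F = (283 - 2q_A)/10 and q_A = (181 - 2q_F)/10.
Solving the pair: q_F = 617/24, q_A = 311/24.
Price P = 294 - 2·(116/3) = 650/3.
Flint's profit: (650/3)·(617/24) - 11·(617/24) - 3(617/24)² = 3304.5920.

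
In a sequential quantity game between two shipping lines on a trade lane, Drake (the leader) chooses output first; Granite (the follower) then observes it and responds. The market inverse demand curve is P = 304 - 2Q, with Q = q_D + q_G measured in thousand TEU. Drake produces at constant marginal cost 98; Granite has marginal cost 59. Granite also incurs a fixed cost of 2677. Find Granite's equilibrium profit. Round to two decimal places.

The follower Granite best-responds to any q_D: π_G = (304 - 2Q)q_G - 59q_G.
∂π_G/∂q_G = 245 - 2q_D - 4q_G = 0 gives the reaction function q_G = (245 - 2q_D)/4.
The leader anticipates this reaction. Substituting into P = 304 - 2Q gives P = 363/2 - q_D, so π_D = (363/2 - q_D)q_D - 98q_D.
Maximising: ∂π_D/∂q_D = 167/2 - 2q_D = 0, giving q_D = 167/4.
Then q_G = (245 - 2·(167/4))/4 = 323/8.
Price P = 304 - 2·(657/8) = 559/4.
Granite's profit: (559/4 - 59)·(323/8) - 2677 = 583.2813.

583.28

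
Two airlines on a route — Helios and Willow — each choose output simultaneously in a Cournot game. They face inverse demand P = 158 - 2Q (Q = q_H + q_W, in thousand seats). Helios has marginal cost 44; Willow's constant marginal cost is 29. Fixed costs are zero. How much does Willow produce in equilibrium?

Helios's profit: π_H = (158 - 2Q)q_H - (44q_H). Setting ∂π_H/∂q_H = 0: 114 - 4q_H - 2(q_W) = 0.
Willow's profit: π_W = (158 - 2Q)q_W - (29q_W). Setting ∂π_W/∂q_W = 0: 129 - 4q_W - 2(q_H) = 0.
So q_H = (114 - 2q_W)/4 and q_W = (129 - 2q_H)/4.
Solving the pair: q_H = 33/2, q_W = 24.

24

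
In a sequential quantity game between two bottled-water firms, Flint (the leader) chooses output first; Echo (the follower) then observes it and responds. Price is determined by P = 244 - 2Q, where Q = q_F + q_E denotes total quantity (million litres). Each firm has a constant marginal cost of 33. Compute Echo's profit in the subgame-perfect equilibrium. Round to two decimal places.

1391.28

The follower Echo best-responds to any q_F: π_E = (244 - 2Q)q_E - 33q_E.
∂π_E/∂q_E = 211 - 2q_F - 4q_E = 0 gives the reaction function q_E = (211 - 2q_F)/4.
The leader anticipates this reaction. Substituting into P = 244 - 2Q gives P = 277/2 - q_F, so π_F = (277/2 - q_F)q_F - 33q_F.
The leader's first-order condition 211/2 - 2q_F = 0 yields q_F = 211/4.
Then q_E = (211 - 2·(211/4))/4 = 211/8.
Price P = 244 - 2·(633/8) = 343/4.
Echo's profit: (343/4 - 33)·(211/8) = 1391.2813.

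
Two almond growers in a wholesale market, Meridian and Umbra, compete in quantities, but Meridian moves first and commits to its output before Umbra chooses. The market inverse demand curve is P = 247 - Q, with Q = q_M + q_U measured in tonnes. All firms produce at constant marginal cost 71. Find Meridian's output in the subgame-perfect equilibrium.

Solve by backward induction. Given q_M, the follower Umbra maximises π_U = (247 - q_M - q_U)q_U - 71q_U.
Setting the follower's marginal profit to zero, 176 - q_M - 2q_U = 0, i.e. q_U = (176 - q_M)/2.
Meridian substitutes q_U(q_M) into its own profit: π_M = q_M(247 - q_M - (176 - q_M)/2) - 71q_M = (159 - (1/2)q_M)q_M - 71q_M.
Maximising: ∂π_M/∂q_M = 88 - q_M = 0, giving q_M = 88.
Then q_U = (176 - 88)/2 = 44.

88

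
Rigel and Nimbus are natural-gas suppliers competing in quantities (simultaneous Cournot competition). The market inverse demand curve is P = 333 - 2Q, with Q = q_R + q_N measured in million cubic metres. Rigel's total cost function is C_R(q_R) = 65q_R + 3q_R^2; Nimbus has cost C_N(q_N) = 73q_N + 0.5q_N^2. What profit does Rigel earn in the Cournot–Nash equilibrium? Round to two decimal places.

Rigel's profit: π_R = (333 - 2Q)q_R - (65q_R + 3q_R²). Setting ∂π_R/∂q_R = 0: 268 - 10q_R - 2(q_N) = 0.
Nimbus's profit: π_N = (333 - 2Q)q_N - (73q_N + (1/2)q_N²). Setting ∂π_N/∂q_N = 0: 260 - 5q_N - 2(q_R) = 0.
Rearranging gives the reaction functions q_R = (268 - 2q_N)/10 and q_N = (260 - 2q_R)/5.
Solving the pair: q_R = 410/23, q_N = 1032/23.
Price P = 333 - 2·(1442/23) = 207.6087.
Rigel's profit: 207.6087·(410/23) - 65·(410/23) - 3(410/23)² = 1588.8469.

1588.85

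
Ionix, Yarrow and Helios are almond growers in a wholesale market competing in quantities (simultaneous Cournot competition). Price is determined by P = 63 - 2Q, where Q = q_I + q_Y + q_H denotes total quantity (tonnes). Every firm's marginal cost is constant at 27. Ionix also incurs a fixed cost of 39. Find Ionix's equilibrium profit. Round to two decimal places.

1.50

A representative firm's profit is π_i = q_i(63 - 2Q) - 27q_i.
Setting ∂π_i/∂q_i = 0 with rivals' quantities fixed: 36 - 4q_i - 2·Σ_{j≠i} q_j = 0.
By symmetry each firm produces the same amount; substituting Σ_{j≠i} q_j = 2q_i yields q_i = 36/8 = 9/2.
Price P = 63 - 2·(27/2) = 36.
Ionix's profit: (36 - 27)·(9/2) - 39 = 3/2.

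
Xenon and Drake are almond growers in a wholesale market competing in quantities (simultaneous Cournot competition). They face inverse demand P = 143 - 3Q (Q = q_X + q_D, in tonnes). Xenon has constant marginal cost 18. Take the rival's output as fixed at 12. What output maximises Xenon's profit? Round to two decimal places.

With the rival's output fixed at 12, Xenon's profit is π_X = (143 - 3·12 - 3q_X)q_X - (18q_X) = (107 - 3q_X)q_X - (18q_X).
∂π_X/∂q_X = 89 - 6q_X = 0, so q_X = 89/6.

14.83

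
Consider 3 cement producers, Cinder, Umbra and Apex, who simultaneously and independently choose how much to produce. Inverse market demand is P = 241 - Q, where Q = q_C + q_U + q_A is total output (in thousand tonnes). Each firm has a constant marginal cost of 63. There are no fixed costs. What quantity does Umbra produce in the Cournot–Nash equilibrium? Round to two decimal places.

44.50

A representative firm's profit is π_i = q_i(241 - Q) - 63q_i.
First-order condition (treating rivals' output as given): 178 - 2q_i - Σ_{j≠i} q_j = 0.
With identical firms every q_j equals q_i, so Σ_{j≠i} q_j = 2q_i and 178 = 4q_i, giving q_i = 89/2.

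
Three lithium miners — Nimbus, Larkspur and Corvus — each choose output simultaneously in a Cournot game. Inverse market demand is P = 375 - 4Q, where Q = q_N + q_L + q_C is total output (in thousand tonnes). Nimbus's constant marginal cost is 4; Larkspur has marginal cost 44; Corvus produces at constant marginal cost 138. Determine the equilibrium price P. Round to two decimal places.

140.25

Nimbus's profit: π_N = (375 - 4Q)q_N - (4q_N). Setting ∂π_N/∂q_N = 0: 371 - 8q_N - 4(q_L + q_C) = 0.
Larkspur's first-order condition: 331 - 8q_L - 4(q_N + q_C) = 0.
Corvus's profit: π_C = (375 - 4Q)q_C - (138q_C). Setting ∂π_C/∂q_C = 0: 237 - 8q_C - 4(q_N + q_L) = 0.
Adding the 3 first-order conditions: 939 − 16Q = 0, so Q = 939/16.
Back-substituting: q_N = (371 − 939/4)/4 = 545/16, q_L = (331 − 939/4)/4 = 385/16, q_C = (237 − 939/4)/4 = 9/16.
Total output Q = 939/16, so price P = 375 - 4·(939/16) = 561/4.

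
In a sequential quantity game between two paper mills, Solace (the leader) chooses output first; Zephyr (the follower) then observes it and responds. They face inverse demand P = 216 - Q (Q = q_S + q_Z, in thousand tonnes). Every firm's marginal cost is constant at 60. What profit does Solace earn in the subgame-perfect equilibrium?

3042

Solve by backward induction. Given q_S, the follower Zephyr maximises π_Z = (216 - q_S - q_Z)q_Z - 60q_Z.
Setting the follower's marginal profit to zero, 156 - q_S - 2q_Z = 0, i.e. q_Z = (156 - q_S)/2.
Solace substitutes q_Z(q_S) into its own profit: π_S = q_S(216 - q_S - (156 - q_S)/2) - 60q_S = (138 - (1/2)q_S)q_S - 60q_S.
Leader FOC: 78 - q_S = 0, so q_S = 78.
Then q_Z = (156 - 78)/2 = 39.
Price P = 216 - 117 = 99.
Solace's profit: (99 - 60)·78 = 3042.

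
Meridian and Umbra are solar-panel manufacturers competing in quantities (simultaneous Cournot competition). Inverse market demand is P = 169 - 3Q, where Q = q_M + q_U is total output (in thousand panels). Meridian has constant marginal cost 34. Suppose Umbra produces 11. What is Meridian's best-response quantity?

With the rival's output fixed at 11, Meridian's profit is π_M = (169 - 3·11 - 3q_M)q_M - (34q_M) = (136 - 3q_M)q_M - (34q_M).
∂π_M/∂q_M = 102 - 6q_M = 0, so q_M = 17.

17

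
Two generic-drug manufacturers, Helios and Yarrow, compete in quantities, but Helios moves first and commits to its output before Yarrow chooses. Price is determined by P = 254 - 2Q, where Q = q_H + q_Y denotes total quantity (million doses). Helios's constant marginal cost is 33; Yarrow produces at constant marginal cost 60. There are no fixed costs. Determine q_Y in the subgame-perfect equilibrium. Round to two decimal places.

The follower Yarrow best-responds to any q_H: π_Y = (254 - 2Q)q_Y - 60q_Y.
∂π_Y/∂q_Y = 194 - 2q_H - 4q_Y = 0 gives the reaction function q_Y = (194 - 2q_H)/4.
Helios substitutes q_Y(q_H) into its own profit: π_H = q_H(254 - 2q_H - (194 - 2q_H)/2) - 33q_H = (157 - q_H)q_H - 33q_H.
Leader FOC: 124 - 2q_H = 0, so q_H = 62.
Then q_Y = (194 - 2·62)/4 = 35/2.

17.50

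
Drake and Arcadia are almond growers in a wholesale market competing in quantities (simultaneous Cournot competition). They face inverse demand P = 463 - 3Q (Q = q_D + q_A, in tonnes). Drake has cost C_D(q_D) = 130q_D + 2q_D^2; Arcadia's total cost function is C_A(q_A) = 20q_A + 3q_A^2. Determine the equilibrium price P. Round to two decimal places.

298.19

Drake's profit: π_D = (463 - 3Q)q_D - (130q_D + 2q_D²). Setting ∂π_D/∂q_D = 0: 333 - 10q_D - 3(q_A) = 0.
Arcadia's profit: π_A = (463 - 3Q)q_A - (20q_A + 3q_A²). Setting ∂π_A/∂q_A = 0: 443 - 12q_A - 3(q_D) = 0.
Best responses: q_D = (333 - 3q_A)/10, q_A = (443 - 3q_D)/12.
Substituting one into the other gives q_D = 889/37 and q_A = 30.9099.
Total output Q = 54.9369, so price P = 463 - 3·54.9369 = 298.1892.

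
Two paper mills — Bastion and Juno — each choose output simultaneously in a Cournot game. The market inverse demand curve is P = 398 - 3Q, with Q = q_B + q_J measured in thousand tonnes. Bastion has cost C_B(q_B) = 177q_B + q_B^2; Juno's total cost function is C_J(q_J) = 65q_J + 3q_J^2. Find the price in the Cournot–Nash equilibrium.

Bastion's profit: π_B = (398 - 3Q)q_B - (177q_B + q_B²). Setting ∂π_B/∂q_B = 0: 221 - 8q_B - 3(q_J) = 0.
Juno's profit: π_J = (398 - 3Q)q_J - (65q_J + 3q_J²). Setting ∂π_J/∂q_J = 0: 333 - 12q_J - 3(q_B) = 0.
So q_B = (221 - 3q_J)/8 and q_J = (333 - 3q_B)/12.
Substituting one into the other gives q_B = 19 and q_J = 23.
Total output Q = 42, so price P = 398 - 3·42 = 272.

272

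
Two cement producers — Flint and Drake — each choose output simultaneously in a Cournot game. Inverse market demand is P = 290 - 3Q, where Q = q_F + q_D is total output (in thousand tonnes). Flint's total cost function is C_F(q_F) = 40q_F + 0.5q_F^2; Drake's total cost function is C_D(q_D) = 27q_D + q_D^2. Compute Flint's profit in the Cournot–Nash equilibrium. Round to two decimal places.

Flint's profit: π_F = (290 - 3Q)q_F - (40q_F + (1/2)q_F²). Setting ∂π_F/∂q_F = 0: 250 - 7q_F - 3(q_D) = 0.
Drake's first-order condition: 263 - 8q_D - 3(q_F) = 0.
Rearranging gives the reaction functions q_F = (250 - 3q_D)/7 and q_D = (263 - 3q_F)/8.
Substituting one into the other gives q_F = 1211/47 and q_D = 1091/47.
Price P = 290 - 3·48.9787 = 143.0638.
Flint's profit: 143.0638·(1211/47) - 40·(1211/47) - (1/2)(1211/47)² = 2323.5960.

2323.60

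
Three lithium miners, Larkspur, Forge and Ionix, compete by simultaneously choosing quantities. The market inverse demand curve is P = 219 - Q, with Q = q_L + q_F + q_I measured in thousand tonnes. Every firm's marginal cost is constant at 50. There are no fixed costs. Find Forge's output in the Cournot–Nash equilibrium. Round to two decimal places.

A representative firm's profit is π_i = q_i(219 - Q) - 50q_i.
Setting ∂π_i/∂q_i = 0 with rivals' quantities fixed: 169 - 2q_i - Σ_{j≠i} q_j = 0.
With identical firms every q_j equals q_i, so Σ_{j≠i} q_j = 2q_i and 169 = 4q_i, giving q_i = 169/4.

42.25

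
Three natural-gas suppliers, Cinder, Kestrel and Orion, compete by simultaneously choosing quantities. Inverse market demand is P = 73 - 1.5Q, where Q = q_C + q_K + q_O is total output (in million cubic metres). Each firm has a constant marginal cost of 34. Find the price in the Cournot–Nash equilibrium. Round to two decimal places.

A representative firm's profit is π_i = q_i(73 - 1.5Q) - 34q_i.
Setting ∂π_i/∂q_i = 0 with rivals' quantities fixed: 39 - 3q_i - (3/2)·Σ_{j≠i} q_j = 0.
By symmetry each firm produces the same amount; substituting Σ_{j≠i} q_j = 2q_i yields q_i = 39/6 = 13/2.
Total output Q = 39/2, so price P = 73 - (3/2)·(39/2) = 175/4.

43.75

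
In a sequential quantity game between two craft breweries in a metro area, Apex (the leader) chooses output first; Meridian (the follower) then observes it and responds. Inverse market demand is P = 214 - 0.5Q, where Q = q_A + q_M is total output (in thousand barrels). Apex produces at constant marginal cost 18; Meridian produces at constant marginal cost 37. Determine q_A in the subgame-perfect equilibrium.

215

Solve by backward induction. Given q_A, the follower Meridian maximises π_M = (214 - (1/2)q_A - (1/2)q_M)q_M - 37q_M.
∂π_M/∂q_M = 177 - (1/2)q_A - q_M = 0 gives the reaction function q_M = (177 - (1/2)q_A).
Apex substitutes q_M(q_A) into its own profit: π_A = q_A(214 - (1/2)q_A - (177 - (1/2)q_A)/2) - 18q_A = (251/2 - (1/4)q_A)q_A - 18q_A.
Leader FOC: 215/2 - (1/2)q_A = 0, so q_A = 215.
Then q_M = (177 - (1/2)·215) = 139/2.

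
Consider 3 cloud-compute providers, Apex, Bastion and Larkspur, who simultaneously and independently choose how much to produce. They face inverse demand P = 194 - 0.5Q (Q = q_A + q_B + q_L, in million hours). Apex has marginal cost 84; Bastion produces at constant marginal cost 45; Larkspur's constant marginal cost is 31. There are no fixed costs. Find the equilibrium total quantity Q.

Apex's profit: π_A = (194 - 0.5Q)q_A - (84q_A). Setting ∂π_A/∂q_A = 0: 110 - q_A - (1/2)(q_B + q_L) = 0.
Bastion's profit: π_B = (194 - 0.5Q)q_B - (45q_B). Setting ∂π_B/∂q_B = 0: 149 - q_B - (1/2)(q_A + q_L) = 0.
Larkspur's first-order condition: 163 - q_L - (1/2)(q_A + q_B) = 0.
Summing all 3 equations gives 422 − 2Q = 0, hence Q = 211.
Back-substituting: q_A = (110 − 211/2)/(1/2) = 9, q_B = (149 − 211/2)/(1/2) = 87, q_L = (163 − 211/2)/(1/2) = 115.
Total output Q = 9 + 87 + 115 = 211.

211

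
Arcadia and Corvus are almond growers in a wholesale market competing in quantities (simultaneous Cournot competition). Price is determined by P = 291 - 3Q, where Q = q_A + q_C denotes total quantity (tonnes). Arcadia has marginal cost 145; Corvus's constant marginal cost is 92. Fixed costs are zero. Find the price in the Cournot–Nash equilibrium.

Arcadia's profit: π_A = (291 - 3Q)q_A - (145q_A). Setting ∂π_A/∂q_A = 0: 146 - 6q_A - 3(q_C) = 0.
Corvus's first-order condition: 199 - 6q_C - 3(q_A) = 0.
Rearranging gives the reaction functions q_A = (146 - 3q_C)/6 and q_C = (199 - 3q_A)/6.
Substituting one into the other gives q_A = 31/3 and q_C = 28.
Total output Q = 115/3, so price P = 291 - 3·(115/3) = 176.

176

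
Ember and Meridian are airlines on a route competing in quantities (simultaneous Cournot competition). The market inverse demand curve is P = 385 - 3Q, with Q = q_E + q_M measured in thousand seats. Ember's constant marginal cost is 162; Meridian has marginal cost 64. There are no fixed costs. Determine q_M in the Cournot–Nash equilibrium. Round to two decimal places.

Ember's profit: π_E = (385 - 3Q)q_E - (162q_E). Setting ∂π_E/∂q_E = 0: 223 - 6q_E - 3(q_M) = 0.
Meridian's first-order condition: 321 - 6q_M - 3(q_E) = 0.
So q_E = (223 - 3q_M)/6 and q_M = (321 - 3q_E)/6.
Solving the pair: q_E = 125/9, q_M = 419/9.

46.56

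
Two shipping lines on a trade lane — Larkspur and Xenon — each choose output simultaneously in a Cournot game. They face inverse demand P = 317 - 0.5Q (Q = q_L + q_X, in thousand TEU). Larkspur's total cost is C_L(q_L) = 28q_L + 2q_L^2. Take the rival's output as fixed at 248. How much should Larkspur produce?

With the rival's output fixed at 248, Larkspur's profit is π_L = (317 - (1/2)·248 - (1/2)q_L)q_L - (28q_L + 2q_L²) = (193 - (1/2)q_L)q_L - (28q_L + 2q_L²).
∂π_L/∂q_L = 165 - 5q_L = 0, so q_L = 33.

33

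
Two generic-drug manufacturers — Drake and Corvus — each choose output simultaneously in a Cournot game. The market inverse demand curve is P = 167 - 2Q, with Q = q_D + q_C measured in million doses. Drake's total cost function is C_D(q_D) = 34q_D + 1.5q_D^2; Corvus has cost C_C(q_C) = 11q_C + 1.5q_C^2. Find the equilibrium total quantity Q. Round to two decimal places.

32.11

Drake's profit: π_D = (167 - 2Q)q_D - (34q_D + (3/2)q_D²). Setting ∂π_D/∂q_D = 0: 133 - 7q_D - 2(q_C) = 0.
Corvus's first-order condition: 156 - 7q_C - 2(q_D) = 0.
Best responses: q_D = (133 - 2q_C)/7, q_C = (156 - 2q_D)/7.
Solving the pair: q_D = 619/45, q_C = 826/45.
Total output Q = 619/45 + 826/45 = 289/9.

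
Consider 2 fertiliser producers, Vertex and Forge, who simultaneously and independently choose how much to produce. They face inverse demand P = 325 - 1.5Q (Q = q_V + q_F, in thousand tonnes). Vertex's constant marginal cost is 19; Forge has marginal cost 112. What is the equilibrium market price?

152

Vertex's profit: π_V = (325 - 1.5Q)q_V - (19q_V). Setting ∂π_V/∂q_V = 0: 306 - 3q_V - (3/2)(q_F) = 0.
Forge's profit: π_F = (325 - 1.5Q)q_F - (112q_F). Setting ∂π_F/∂q_F = 0: 213 - 3q_F - (3/2)(q_V) = 0.
So q_V = (306 - (3/2)q_F)/3 and q_F = (213 - (3/2)q_V)/3.
Substituting one into the other gives q_V = 266/3 and q_F = 80/3.
Total output Q = 346/3, so price P = 325 - (3/2)·(346/3) = 152.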